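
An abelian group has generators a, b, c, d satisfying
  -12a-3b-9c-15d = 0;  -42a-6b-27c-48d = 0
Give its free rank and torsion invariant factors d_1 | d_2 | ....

Answer: M ≅ ℤ^2 ⊕ ℤ/3 ⊕ ℤ/9

Derivation:
rank_ℚ(R)=2; free=4−2=2
SNF(R) diag = [3, 9] → torsion [3, 9]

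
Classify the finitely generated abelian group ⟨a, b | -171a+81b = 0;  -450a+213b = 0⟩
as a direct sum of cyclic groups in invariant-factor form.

rank_ℚ(R)=2; free=2−2=0
SNF(R) diag = [3, 9] → torsion [3, 9]

Answer: M ≅ ℤ/3 ⊕ ℤ/9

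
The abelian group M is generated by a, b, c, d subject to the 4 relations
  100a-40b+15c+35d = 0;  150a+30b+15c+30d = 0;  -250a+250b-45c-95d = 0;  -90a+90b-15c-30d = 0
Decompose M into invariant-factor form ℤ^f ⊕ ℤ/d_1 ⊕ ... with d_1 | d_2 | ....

Answer: M ≅ ℤ/5 ⊕ ℤ/15 ⊕ ℤ/30 ⊕ ℤ/60

Derivation:
rank_ℚ(R)=4; free=4−4=0
SNF(R) diag = [5, 15, 30, 60] → torsion [5, 15, 30, 60]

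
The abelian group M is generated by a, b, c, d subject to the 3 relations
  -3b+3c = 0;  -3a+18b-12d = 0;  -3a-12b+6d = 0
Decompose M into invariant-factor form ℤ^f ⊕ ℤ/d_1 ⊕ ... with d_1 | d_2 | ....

Answer: M ≅ ℤ^1 ⊕ ℤ/3 ⊕ ℤ/3 ⊕ ℤ/6

Derivation:
rank_ℚ(R)=3; free=4−3=1
SNF(R) diag = [3, 3, 6] → torsion [3, 3, 6]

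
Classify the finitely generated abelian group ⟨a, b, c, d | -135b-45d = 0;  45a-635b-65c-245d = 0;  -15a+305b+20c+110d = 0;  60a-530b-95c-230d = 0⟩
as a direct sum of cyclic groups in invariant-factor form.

rank_ℚ(R)=4; free=4−4=0
SNF(R) diag = [5, 15, 15, 45] → torsion [5, 15, 15, 45]

Answer: M ≅ ℤ/5 ⊕ ℤ/15 ⊕ ℤ/15 ⊕ ℤ/45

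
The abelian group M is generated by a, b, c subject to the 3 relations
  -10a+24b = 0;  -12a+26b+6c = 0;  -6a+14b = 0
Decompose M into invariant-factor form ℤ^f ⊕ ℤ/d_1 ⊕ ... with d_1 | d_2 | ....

rank_ℚ(R)=3; free=3−3=0
SNF(R) diag = [2, 2, 6] → torsion [2, 2, 6]

Answer: M ≅ ℤ/2 ⊕ ℤ/2 ⊕ ℤ/6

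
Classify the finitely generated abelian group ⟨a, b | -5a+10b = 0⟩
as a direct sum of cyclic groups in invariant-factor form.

rank_ℚ(R)=1; free=2−1=1
SNF(R) diag = [5] → torsion [5]

Answer: M ≅ ℤ^1 ⊕ ℤ/5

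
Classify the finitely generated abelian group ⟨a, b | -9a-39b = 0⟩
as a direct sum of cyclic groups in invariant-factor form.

rank_ℚ(R)=1; free=2−1=1
SNF(R) diag = [3] → torsion [3]

Answer: M ≅ ℤ^1 ⊕ ℤ/3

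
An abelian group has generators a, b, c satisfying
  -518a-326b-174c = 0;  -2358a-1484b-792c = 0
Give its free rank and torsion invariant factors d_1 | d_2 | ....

rank_ℚ(R)=2; free=3−2=1
SNF(R) diag = [2, 2] → torsion [2, 2]

Answer: M ≅ ℤ^1 ⊕ ℤ/2 ⊕ ℤ/2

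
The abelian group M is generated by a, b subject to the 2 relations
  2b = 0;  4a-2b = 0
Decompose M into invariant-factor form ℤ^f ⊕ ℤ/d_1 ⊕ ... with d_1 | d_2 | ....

rank_ℚ(R)=2; free=2−2=0
SNF(R) diag = [2, 4] → torsion [2, 4]

Answer: M ≅ ℤ/2 ⊕ ℤ/4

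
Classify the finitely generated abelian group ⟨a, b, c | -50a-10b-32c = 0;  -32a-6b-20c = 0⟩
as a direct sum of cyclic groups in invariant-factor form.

rank_ℚ(R)=2; free=3−2=1
SNF(R) diag = [2, 2] → torsion [2, 2]

Answer: M ≅ ℤ^1 ⊕ ℤ/2 ⊕ ℤ/2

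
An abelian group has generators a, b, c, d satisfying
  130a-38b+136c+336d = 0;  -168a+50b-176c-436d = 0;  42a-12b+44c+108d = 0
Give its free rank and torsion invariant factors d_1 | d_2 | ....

Answer: M ≅ ℤ^1 ⊕ ℤ/2 ⊕ ℤ/2 ⊕ ℤ/4

Derivation:
rank_ℚ(R)=3; free=4−3=1
SNF(R) diag = [2, 2, 4] → torsion [2, 2, 4]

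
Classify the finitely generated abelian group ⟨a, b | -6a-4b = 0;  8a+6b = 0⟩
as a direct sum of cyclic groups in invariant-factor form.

rank_ℚ(R)=2; free=2−2=0
SNF(R) diag = [2, 2] → torsion [2, 2]

Answer: M ≅ ℤ/2 ⊕ ℤ/2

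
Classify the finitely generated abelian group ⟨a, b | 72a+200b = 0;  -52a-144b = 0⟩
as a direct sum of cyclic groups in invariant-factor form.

rank_ℚ(R)=2; free=2−2=0
SNF(R) diag = [4, 8] → torsion [4, 8]

Answer: M ≅ ℤ/4 ⊕ ℤ/8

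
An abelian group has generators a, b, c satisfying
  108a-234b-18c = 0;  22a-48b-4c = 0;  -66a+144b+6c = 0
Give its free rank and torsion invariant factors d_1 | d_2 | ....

Answer: M ≅ ℤ/2 ⊕ ℤ/6 ⊕ ℤ/18

Derivation:
rank_ℚ(R)=3; free=3−3=0
SNF(R) diag = [2, 6, 18] → torsion [2, 6, 18]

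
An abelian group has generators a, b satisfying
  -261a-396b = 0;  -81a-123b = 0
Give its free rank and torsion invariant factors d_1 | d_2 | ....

Answer: M ≅ ℤ/3 ⊕ ℤ/9

Derivation:
rank_ℚ(R)=2; free=2−2=0
SNF(R) diag = [3, 9] → torsion [3, 9]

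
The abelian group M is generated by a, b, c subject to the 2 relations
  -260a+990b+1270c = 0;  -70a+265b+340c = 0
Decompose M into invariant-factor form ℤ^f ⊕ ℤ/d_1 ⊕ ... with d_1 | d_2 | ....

rank_ℚ(R)=2; free=3−2=1
SNF(R) diag = [5, 10] → torsion [5, 10]

Answer: M ≅ ℤ^1 ⊕ ℤ/5 ⊕ ℤ/10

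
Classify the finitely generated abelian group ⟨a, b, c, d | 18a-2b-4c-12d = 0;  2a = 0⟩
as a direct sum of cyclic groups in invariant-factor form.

rank_ℚ(R)=2; free=4−2=2
SNF(R) diag = [2, 2] → torsion [2, 2]

Answer: M ≅ ℤ^2 ⊕ ℤ/2 ⊕ ℤ/2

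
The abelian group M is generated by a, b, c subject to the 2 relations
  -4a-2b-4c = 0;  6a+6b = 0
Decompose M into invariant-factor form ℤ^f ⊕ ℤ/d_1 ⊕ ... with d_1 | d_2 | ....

rank_ℚ(R)=2; free=3−2=1
SNF(R) diag = [2, 6] → torsion [2, 6]

Answer: M ≅ ℤ^1 ⊕ ℤ/2 ⊕ ℤ/6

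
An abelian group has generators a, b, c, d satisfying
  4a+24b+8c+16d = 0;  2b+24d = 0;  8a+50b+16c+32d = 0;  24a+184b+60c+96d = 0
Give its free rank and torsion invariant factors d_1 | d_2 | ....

Answer: M ≅ ℤ/2 ⊕ ℤ/4 ⊕ ℤ/12 ⊕ ℤ/24

Derivation:
rank_ℚ(R)=4; free=4−4=0
SNF(R) diag = [2, 4, 12, 24] → torsion [2, 4, 12, 24]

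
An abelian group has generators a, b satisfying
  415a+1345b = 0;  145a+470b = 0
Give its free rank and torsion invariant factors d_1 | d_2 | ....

Answer: M ≅ ℤ/5 ⊕ ℤ/5

Derivation:
rank_ℚ(R)=2; free=2−2=0
SNF(R) diag = [5, 5] → torsion [5, 5]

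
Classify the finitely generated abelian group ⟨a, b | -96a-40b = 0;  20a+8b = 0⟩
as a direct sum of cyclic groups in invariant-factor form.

rank_ℚ(R)=2; free=2−2=0
SNF(R) diag = [4, 8] → torsion [4, 8]

Answer: M ≅ ℤ/4 ⊕ ℤ/8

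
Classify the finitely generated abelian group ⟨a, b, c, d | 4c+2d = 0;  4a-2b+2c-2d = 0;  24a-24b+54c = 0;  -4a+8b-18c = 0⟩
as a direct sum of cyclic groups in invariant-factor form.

Answer: M ≅ ℤ/2 ⊕ ℤ/2 ⊕ ℤ/6 ⊕ ℤ/12

Derivation:
rank_ℚ(R)=4; free=4−4=0
SNF(R) diag = [2, 2, 6, 12] → torsion [2, 2, 6, 12]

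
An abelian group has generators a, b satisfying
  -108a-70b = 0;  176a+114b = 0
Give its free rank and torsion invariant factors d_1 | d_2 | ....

Answer: M ≅ ℤ/2 ⊕ ℤ/4

Derivation:
rank_ℚ(R)=2; free=2−2=0
SNF(R) diag = [2, 4] → torsion [2, 4]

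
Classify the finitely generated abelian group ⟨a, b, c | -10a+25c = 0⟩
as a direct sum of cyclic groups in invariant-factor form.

rank_ℚ(R)=1; free=3−1=2
SNF(R) diag = [5] → torsion [5]

Answer: M ≅ ℤ^2 ⊕ ℤ/5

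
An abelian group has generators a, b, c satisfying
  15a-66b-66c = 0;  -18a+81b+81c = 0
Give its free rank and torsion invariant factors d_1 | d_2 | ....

rank_ℚ(R)=2; free=3−2=1
SNF(R) diag = [3, 9] → torsion [3, 9]

Answer: M ≅ ℤ^1 ⊕ ℤ/3 ⊕ ℤ/9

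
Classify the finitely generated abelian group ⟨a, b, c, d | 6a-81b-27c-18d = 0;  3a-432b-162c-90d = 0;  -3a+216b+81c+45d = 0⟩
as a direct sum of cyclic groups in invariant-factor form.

rank_ℚ(R)=3; free=4−3=1
SNF(R) diag = [3, 9, 27] → torsion [3, 9, 27]

Answer: M ≅ ℤ^1 ⊕ ℤ/3 ⊕ ℤ/9 ⊕ ℤ/27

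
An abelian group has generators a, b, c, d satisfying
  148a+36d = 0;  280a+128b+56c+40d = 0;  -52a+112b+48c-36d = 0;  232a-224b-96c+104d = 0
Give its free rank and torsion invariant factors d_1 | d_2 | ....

rank_ℚ(R)=4; free=4−4=0
SNF(R) diag = [4, 8, 16, 32] → torsion [4, 8, 16, 32]

Answer: M ≅ ℤ/4 ⊕ ℤ/8 ⊕ ℤ/16 ⊕ ℤ/32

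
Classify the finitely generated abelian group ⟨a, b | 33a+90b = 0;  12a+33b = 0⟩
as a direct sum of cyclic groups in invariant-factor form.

rank_ℚ(R)=2; free=2−2=0
SNF(R) diag = [3, 3] → torsion [3, 3]

Answer: M ≅ ℤ/3 ⊕ ℤ/3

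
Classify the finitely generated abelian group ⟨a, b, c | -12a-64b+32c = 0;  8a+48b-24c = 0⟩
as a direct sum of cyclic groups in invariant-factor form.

Answer: M ≅ ℤ^1 ⊕ ℤ/4 ⊕ ℤ/8

Derivation:
rank_ℚ(R)=2; free=3−2=1
SNF(R) diag = [4, 8] → torsion [4, 8]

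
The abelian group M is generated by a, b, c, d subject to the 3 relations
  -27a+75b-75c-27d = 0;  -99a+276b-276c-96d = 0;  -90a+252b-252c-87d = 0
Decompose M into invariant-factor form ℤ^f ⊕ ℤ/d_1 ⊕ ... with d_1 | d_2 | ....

rank_ℚ(R)=3; free=4−3=1
SNF(R) diag = [3, 3, 9] → torsion [3, 3, 9]

Answer: M ≅ ℤ^1 ⊕ ℤ/3 ⊕ ℤ/3 ⊕ ℤ/9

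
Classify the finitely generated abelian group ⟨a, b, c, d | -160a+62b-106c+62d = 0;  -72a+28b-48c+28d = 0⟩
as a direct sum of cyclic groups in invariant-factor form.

rank_ℚ(R)=2; free=4−2=2
SNF(R) diag = [2, 4] → torsion [2, 4]

Answer: M ≅ ℤ^2 ⊕ ℤ/2 ⊕ ℤ/4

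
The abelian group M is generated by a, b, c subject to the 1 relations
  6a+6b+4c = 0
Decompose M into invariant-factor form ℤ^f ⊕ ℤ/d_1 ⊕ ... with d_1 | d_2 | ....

Answer: M ≅ ℤ^2 ⊕ ℤ/2

Derivation:
rank_ℚ(R)=1; free=3−1=2
SNF(R) diag = [2] → torsion [2]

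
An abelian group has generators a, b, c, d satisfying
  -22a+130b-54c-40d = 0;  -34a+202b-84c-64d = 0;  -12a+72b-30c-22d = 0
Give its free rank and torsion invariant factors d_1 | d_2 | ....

rank_ℚ(R)=3; free=4−3=1
SNF(R) diag = [2, 2, 6] → torsion [2, 2, 6]

Answer: M ≅ ℤ^1 ⊕ ℤ/2 ⊕ ℤ/2 ⊕ ℤ/6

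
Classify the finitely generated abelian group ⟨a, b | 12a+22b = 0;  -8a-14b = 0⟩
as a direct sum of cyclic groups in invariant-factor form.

Answer: M ≅ ℤ/2 ⊕ ℤ/4

Derivation:
rank_ℚ(R)=2; free=2−2=0
SNF(R) diag = [2, 4] → torsion [2, 4]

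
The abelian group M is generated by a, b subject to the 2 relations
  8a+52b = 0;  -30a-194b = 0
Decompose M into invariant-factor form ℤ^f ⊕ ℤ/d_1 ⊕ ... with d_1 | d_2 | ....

rank_ℚ(R)=2; free=2−2=0
SNF(R) diag = [2, 4] → torsion [2, 4]

Answer: M ≅ ℤ/2 ⊕ ℤ/4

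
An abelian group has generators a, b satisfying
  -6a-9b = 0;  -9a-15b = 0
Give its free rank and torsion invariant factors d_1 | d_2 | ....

Answer: M ≅ ℤ/3 ⊕ ℤ/3

Derivation:
rank_ℚ(R)=2; free=2−2=0
SNF(R) diag = [3, 3] → torsion [3, 3]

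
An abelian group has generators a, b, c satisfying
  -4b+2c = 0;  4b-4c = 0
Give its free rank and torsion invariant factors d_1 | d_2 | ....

rank_ℚ(R)=2; free=3−2=1
SNF(R) diag = [2, 4] → torsion [2, 4]

Answer: M ≅ ℤ^1 ⊕ ℤ/2 ⊕ ℤ/4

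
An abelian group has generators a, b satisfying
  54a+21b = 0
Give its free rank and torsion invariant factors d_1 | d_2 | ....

rank_ℚ(R)=1; free=2−1=1
SNF(R) diag = [3] → torsion [3]

Answer: M ≅ ℤ^1 ⊕ ℤ/3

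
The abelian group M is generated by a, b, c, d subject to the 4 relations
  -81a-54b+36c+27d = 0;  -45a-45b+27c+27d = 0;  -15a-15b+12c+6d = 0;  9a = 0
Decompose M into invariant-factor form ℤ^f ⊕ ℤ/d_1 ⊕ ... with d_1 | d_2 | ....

rank_ℚ(R)=4; free=4−4=0
SNF(R) diag = [3, 9, 9, 9] → torsion [3, 9, 9, 9]

Answer: M ≅ ℤ/3 ⊕ ℤ/9 ⊕ ℤ/9 ⊕ ℤ/9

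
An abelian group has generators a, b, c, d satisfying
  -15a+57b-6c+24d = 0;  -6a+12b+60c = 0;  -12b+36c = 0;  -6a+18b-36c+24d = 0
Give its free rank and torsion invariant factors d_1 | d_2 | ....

rank_ℚ(R)=4; free=4−4=0
SNF(R) diag = [3, 6, 12, 24] → torsion [3, 6, 12, 24]

Answer: M ≅ ℤ/3 ⊕ ℤ/6 ⊕ ℤ/12 ⊕ ℤ/24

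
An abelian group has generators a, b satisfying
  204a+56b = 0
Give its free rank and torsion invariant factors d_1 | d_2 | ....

rank_ℚ(R)=1; free=2−1=1
SNF(R) diag = [4] → torsion [4]

Answer: M ≅ ℤ^1 ⊕ ℤ/4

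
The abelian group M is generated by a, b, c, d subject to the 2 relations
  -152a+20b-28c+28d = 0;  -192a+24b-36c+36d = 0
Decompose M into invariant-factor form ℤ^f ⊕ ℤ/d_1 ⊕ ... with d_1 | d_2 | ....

Answer: M ≅ ℤ^2 ⊕ ℤ/4 ⊕ ℤ/12

Derivation:
rank_ℚ(R)=2; free=4−2=2
SNF(R) diag = [4, 12] → torsion [4, 12]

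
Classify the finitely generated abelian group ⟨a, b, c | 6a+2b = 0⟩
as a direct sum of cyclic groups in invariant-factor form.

Answer: M ≅ ℤ^2 ⊕ ℤ/2

Derivation:
rank_ℚ(R)=1; free=3−1=2
SNF(R) diag = [2] → torsion [2]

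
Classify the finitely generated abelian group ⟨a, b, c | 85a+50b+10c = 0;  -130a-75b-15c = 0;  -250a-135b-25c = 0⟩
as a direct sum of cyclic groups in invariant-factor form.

Answer: M ≅ ℤ/5 ⊕ ℤ/5 ⊕ ℤ/10

Derivation:
rank_ℚ(R)=3; free=3−3=0
SNF(R) diag = [5, 5, 10] → torsion [5, 5, 10]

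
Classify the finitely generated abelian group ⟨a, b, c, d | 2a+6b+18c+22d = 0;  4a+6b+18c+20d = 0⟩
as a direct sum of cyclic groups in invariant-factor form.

rank_ℚ(R)=2; free=4−2=2
SNF(R) diag = [2, 6] → torsion [2, 6]

Answer: M ≅ ℤ^2 ⊕ ℤ/2 ⊕ ℤ/6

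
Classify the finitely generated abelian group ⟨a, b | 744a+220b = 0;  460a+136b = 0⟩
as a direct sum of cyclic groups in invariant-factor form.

rank_ℚ(R)=2; free=2−2=0
SNF(R) diag = [4, 4] → torsion [4, 4]

Answer: M ≅ ℤ/4 ⊕ ℤ/4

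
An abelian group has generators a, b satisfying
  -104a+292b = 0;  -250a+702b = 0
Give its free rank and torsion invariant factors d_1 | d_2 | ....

rank_ℚ(R)=2; free=2−2=0
SNF(R) diag = [2, 4] → torsion [2, 4]

Answer: M ≅ ℤ/2 ⊕ ℤ/4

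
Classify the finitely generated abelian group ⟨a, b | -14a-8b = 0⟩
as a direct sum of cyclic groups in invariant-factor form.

rank_ℚ(R)=1; free=2−1=1
SNF(R) diag = [2] → torsion [2]

Answer: M ≅ ℤ^1 ⊕ ℤ/2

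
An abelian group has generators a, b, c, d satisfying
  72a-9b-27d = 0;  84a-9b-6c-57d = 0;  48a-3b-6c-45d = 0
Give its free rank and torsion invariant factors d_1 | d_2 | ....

rank_ℚ(R)=3; free=4−3=1
SNF(R) diag = [3, 6, 18] → torsion [3, 6, 18]

Answer: M ≅ ℤ^1 ⊕ ℤ/3 ⊕ ℤ/6 ⊕ ℤ/18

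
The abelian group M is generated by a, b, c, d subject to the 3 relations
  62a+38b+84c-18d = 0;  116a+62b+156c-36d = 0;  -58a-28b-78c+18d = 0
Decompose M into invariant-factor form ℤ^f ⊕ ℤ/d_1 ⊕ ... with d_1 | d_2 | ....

rank_ℚ(R)=3; free=4−3=1
SNF(R) diag = [2, 6, 18] → torsion [2, 6, 18]

Answer: M ≅ ℤ^1 ⊕ ℤ/2 ⊕ ℤ/6 ⊕ ℤ/18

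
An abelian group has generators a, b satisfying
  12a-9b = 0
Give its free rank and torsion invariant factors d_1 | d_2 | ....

rank_ℚ(R)=1; free=2−1=1
SNF(R) diag = [3] → torsion [3]

Answer: M ≅ ℤ^1 ⊕ ℤ/3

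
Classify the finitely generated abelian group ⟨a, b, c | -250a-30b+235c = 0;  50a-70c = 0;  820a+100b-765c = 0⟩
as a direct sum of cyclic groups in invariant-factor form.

Answer: M ≅ ℤ/5 ⊕ ℤ/10 ⊕ ℤ/10

Derivation:
rank_ℚ(R)=3; free=3−3=0
SNF(R) diag = [5, 10, 10] → torsion [5, 10, 10]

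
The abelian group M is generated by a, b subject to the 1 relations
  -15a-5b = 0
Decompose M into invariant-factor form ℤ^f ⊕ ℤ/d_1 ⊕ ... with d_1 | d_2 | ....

rank_ℚ(R)=1; free=2−1=1
SNF(R) diag = [5] → torsion [5]

Answer: M ≅ ℤ^1 ⊕ ℤ/5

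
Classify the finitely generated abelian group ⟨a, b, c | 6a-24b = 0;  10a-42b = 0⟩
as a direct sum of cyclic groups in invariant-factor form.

rank_ℚ(R)=2; free=3−2=1
SNF(R) diag = [2, 6] → torsion [2, 6]

Answer: M ≅ ℤ^1 ⊕ ℤ/2 ⊕ ℤ/6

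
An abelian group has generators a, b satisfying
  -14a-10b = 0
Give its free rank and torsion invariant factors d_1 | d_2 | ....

Answer: M ≅ ℤ^1 ⊕ ℤ/2

Derivation:
rank_ℚ(R)=1; free=2−1=1
SNF(R) diag = [2] → torsion [2]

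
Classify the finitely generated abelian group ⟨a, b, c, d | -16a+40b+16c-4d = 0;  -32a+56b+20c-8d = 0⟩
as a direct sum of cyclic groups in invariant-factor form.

Answer: M ≅ ℤ^2 ⊕ ℤ/4 ⊕ ℤ/12

Derivation:
rank_ℚ(R)=2; free=4−2=2
SNF(R) diag = [4, 12] → torsion [4, 12]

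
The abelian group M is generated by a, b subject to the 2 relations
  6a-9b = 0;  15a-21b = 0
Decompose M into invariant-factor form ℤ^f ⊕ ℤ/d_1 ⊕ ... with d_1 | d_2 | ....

Answer: M ≅ ℤ/3 ⊕ ℤ/3

Derivation:
rank_ℚ(R)=2; free=2−2=0
SNF(R) diag = [3, 3] → torsion [3, 3]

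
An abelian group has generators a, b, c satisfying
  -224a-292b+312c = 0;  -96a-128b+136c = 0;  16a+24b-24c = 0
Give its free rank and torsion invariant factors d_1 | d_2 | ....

Answer: M ≅ ℤ/4 ⊕ ℤ/8 ⊕ ℤ/16

Derivation:
rank_ℚ(R)=3; free=3−3=0
SNF(R) diag = [4, 8, 16] → torsion [4, 8, 16]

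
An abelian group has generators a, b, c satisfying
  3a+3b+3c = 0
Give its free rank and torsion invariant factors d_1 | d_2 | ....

rank_ℚ(R)=1; free=3−1=2
SNF(R) diag = [3] → torsion [3]

Answer: M ≅ ℤ^2 ⊕ ℤ/3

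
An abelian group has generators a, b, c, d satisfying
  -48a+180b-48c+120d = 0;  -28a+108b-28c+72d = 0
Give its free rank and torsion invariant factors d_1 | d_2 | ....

Answer: M ≅ ℤ^2 ⊕ ℤ/4 ⊕ ℤ/12

Derivation:
rank_ℚ(R)=2; free=4−2=2
SNF(R) diag = [4, 12] → torsion [4, 12]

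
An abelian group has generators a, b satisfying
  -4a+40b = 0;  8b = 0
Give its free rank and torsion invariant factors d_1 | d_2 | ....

Answer: M ≅ ℤ/4 ⊕ ℤ/8

Derivation:
rank_ℚ(R)=2; free=2−2=0
SNF(R) diag = [4, 8] → torsion [4, 8]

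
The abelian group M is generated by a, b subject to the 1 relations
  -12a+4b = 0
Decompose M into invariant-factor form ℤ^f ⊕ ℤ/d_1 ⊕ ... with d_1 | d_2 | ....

rank_ℚ(R)=1; free=2−1=1
SNF(R) diag = [4] → torsion [4]

Answer: M ≅ ℤ^1 ⊕ ℤ/4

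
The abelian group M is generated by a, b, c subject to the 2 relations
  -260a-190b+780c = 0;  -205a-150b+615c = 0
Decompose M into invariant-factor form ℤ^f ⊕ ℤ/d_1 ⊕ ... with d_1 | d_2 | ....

Answer: M ≅ ℤ^1 ⊕ ℤ/5 ⊕ ℤ/10

Derivation:
rank_ℚ(R)=2; free=3−2=1
SNF(R) diag = [5, 10] → torsion [5, 10]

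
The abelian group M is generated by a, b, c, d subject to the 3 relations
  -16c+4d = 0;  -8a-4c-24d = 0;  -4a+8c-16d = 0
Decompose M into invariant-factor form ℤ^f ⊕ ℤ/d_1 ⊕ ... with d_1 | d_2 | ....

rank_ℚ(R)=3; free=4−3=1
SNF(R) diag = [4, 4, 12] → torsion [4, 4, 12]

Answer: M ≅ ℤ^1 ⊕ ℤ/4 ⊕ ℤ/4 ⊕ ℤ/12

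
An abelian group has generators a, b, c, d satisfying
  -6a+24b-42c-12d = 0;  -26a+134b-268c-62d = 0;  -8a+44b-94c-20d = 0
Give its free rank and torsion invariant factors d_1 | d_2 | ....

rank_ℚ(R)=3; free=4−3=1
SNF(R) diag = [2, 6, 18] → torsion [2, 6, 18]

Answer: M ≅ ℤ^1 ⊕ ℤ/2 ⊕ ℤ/6 ⊕ ℤ/18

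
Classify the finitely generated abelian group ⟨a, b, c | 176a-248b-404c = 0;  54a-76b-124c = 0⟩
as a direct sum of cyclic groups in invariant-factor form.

Answer: M ≅ ℤ^1 ⊕ ℤ/2 ⊕ ℤ/4

Derivation:
rank_ℚ(R)=2; free=3−2=1
SNF(R) diag = [2, 4] → torsion [2, 4]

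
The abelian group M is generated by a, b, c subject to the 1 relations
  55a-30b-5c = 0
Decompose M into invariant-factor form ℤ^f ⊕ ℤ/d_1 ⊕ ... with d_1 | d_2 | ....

Answer: M ≅ ℤ^2 ⊕ ℤ/5

Derivation:
rank_ℚ(R)=1; free=3−1=2
SNF(R) diag = [5] → torsion [5]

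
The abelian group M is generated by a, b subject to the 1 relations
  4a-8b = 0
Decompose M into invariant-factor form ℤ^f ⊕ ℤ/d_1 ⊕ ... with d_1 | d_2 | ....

rank_ℚ(R)=1; free=2−1=1
SNF(R) diag = [4] → torsion [4]

Answer: M ≅ ℤ^1 ⊕ ℤ/4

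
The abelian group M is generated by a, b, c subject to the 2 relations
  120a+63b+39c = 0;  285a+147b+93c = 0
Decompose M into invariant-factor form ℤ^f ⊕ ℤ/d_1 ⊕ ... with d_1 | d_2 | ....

rank_ℚ(R)=2; free=3−2=1
SNF(R) diag = [3, 3] → torsion [3, 3]

Answer: M ≅ ℤ^1 ⊕ ℤ/3 ⊕ ℤ/3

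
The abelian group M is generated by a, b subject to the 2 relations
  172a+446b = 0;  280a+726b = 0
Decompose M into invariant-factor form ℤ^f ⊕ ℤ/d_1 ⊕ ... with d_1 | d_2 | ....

rank_ℚ(R)=2; free=2−2=0
SNF(R) diag = [2, 4] → torsion [2, 4]

Answer: M ≅ ℤ/2 ⊕ ℤ/4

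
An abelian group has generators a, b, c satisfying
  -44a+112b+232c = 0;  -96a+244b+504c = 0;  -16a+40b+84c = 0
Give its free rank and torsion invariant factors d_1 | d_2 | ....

Answer: M ≅ ℤ/4 ⊕ ℤ/4 ⊕ ℤ/4

Derivation:
rank_ℚ(R)=3; free=3−3=0
SNF(R) diag = [4, 4, 4] → torsion [4, 4, 4]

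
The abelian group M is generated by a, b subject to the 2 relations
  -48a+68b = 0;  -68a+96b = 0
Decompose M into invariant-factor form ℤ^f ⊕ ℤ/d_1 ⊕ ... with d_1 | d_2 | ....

rank_ℚ(R)=2; free=2−2=0
SNF(R) diag = [4, 4] → torsion [4, 4]

Answer: M ≅ ℤ/4 ⊕ ℤ/4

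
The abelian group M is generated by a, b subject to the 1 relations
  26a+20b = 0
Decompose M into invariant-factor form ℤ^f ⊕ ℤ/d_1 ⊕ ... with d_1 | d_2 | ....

rank_ℚ(R)=1; free=2−1=1
SNF(R) diag = [2] → torsion [2]

Answer: M ≅ ℤ^1 ⊕ ℤ/2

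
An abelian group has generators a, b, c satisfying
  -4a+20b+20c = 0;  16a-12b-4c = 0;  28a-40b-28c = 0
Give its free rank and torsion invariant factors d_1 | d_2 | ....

rank_ℚ(R)=3; free=3−3=0
SNF(R) diag = [4, 4, 4] → torsion [4, 4, 4]

Answer: M ≅ ℤ/4 ⊕ ℤ/4 ⊕ ℤ/4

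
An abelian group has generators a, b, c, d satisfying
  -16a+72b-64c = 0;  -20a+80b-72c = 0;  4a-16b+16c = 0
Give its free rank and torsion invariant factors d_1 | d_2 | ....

Answer: M ≅ ℤ^1 ⊕ ℤ/4 ⊕ ℤ/8 ⊕ ℤ/8

Derivation:
rank_ℚ(R)=3; free=4−3=1
SNF(R) diag = [4, 8, 8] → torsion [4, 8, 8]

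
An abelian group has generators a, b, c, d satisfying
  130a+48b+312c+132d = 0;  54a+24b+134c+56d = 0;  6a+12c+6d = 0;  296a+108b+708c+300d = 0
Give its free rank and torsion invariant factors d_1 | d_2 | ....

Answer: M ≅ ℤ/2 ⊕ ℤ/2 ⊕ ℤ/6 ⊕ ℤ/12

Derivation:
rank_ℚ(R)=4; free=4−4=0
SNF(R) diag = [2, 2, 6, 12] → torsion [2, 2, 6, 12]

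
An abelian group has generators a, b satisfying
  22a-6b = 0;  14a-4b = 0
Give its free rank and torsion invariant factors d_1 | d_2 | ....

rank_ℚ(R)=2; free=2−2=0
SNF(R) diag = [2, 2] → torsion [2, 2]

Answer: M ≅ ℤ/2 ⊕ ℤ/2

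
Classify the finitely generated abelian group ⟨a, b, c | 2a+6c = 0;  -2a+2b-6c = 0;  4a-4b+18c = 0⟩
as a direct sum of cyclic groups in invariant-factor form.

rank_ℚ(R)=3; free=3−3=0
SNF(R) diag = [2, 2, 6] → torsion [2, 2, 6]

Answer: M ≅ ℤ/2 ⊕ ℤ/2 ⊕ ℤ/6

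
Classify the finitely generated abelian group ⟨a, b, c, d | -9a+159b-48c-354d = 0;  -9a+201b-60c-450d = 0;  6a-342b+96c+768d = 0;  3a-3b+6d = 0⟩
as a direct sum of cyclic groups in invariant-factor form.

Answer: M ≅ ℤ/3 ⊕ ℤ/6 ⊕ ℤ/12 ⊕ ℤ/36

Derivation:
rank_ℚ(R)=4; free=4−4=0
SNF(R) diag = [3, 6, 12, 36] → torsion [3, 6, 12, 36]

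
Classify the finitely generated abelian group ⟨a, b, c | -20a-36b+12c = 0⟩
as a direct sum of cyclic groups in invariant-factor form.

rank_ℚ(R)=1; free=3−1=2
SNF(R) diag = [4] → torsion [4]

Answer: M ≅ ℤ^2 ⊕ ℤ/4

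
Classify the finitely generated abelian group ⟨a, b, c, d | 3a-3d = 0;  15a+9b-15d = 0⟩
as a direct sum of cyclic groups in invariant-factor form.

rank_ℚ(R)=2; free=4−2=2
SNF(R) diag = [3, 9] → torsion [3, 9]

Answer: M ≅ ℤ^2 ⊕ ℤ/3 ⊕ ℤ/9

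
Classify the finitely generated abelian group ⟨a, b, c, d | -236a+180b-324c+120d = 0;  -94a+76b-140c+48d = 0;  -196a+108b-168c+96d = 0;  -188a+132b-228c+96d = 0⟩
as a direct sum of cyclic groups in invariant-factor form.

Answer: M ≅ ℤ/2 ⊕ ℤ/4 ⊕ ℤ/12 ⊕ ℤ/24

Derivation:
rank_ℚ(R)=4; free=4−4=0
SNF(R) diag = [2, 4, 12, 24] → torsion [2, 4, 12, 24]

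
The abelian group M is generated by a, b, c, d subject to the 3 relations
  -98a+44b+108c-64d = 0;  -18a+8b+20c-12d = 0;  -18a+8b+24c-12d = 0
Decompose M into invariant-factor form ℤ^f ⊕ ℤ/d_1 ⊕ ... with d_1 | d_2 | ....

rank_ℚ(R)=3; free=4−3=1
SNF(R) diag = [2, 4, 4] → torsion [2, 4, 4]

Answer: M ≅ ℤ^1 ⊕ ℤ/2 ⊕ ℤ/4 ⊕ ℤ/4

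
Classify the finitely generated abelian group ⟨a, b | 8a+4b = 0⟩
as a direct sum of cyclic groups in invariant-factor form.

rank_ℚ(R)=1; free=2−1=1
SNF(R) diag = [4] → torsion [4]

Answer: M ≅ ℤ^1 ⊕ ℤ/4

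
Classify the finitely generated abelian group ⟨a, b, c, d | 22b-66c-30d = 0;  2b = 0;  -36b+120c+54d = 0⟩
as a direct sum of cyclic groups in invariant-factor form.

rank_ℚ(R)=3; free=4−3=1
SNF(R) diag = [2, 6, 6] → torsion [2, 6, 6]

Answer: M ≅ ℤ^1 ⊕ ℤ/2 ⊕ ℤ/6 ⊕ ℤ/6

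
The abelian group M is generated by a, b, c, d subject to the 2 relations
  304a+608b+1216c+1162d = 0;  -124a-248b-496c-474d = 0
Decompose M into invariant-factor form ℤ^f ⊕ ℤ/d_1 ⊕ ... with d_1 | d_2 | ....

rank_ℚ(R)=2; free=4−2=2
SNF(R) diag = [2, 4] → torsion [2, 4]

Answer: M ≅ ℤ^2 ⊕ ℤ/2 ⊕ ℤ/4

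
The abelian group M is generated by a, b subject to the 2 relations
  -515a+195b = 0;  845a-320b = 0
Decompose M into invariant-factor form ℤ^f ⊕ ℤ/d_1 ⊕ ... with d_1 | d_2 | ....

Answer: M ≅ ℤ/5 ⊕ ℤ/5

Derivation:
rank_ℚ(R)=2; free=2−2=0
SNF(R) diag = [5, 5] → torsion [5, 5]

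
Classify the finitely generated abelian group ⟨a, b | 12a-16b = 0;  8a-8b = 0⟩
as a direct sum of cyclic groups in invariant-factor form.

Answer: M ≅ ℤ/4 ⊕ ℤ/8

Derivation:
rank_ℚ(R)=2; free=2−2=0
SNF(R) diag = [4, 8] → torsion [4, 8]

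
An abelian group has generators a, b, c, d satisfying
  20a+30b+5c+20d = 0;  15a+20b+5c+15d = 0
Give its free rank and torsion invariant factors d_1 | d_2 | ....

Answer: M ≅ ℤ^2 ⊕ ℤ/5 ⊕ ℤ/5

Derivation:
rank_ℚ(R)=2; free=4−2=2
SNF(R) diag = [5, 5] → torsion [5, 5]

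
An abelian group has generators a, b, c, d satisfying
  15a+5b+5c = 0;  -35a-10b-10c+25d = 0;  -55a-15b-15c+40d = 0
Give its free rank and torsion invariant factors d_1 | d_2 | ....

rank_ℚ(R)=3; free=4−3=1
SNF(R) diag = [5, 5, 10] → torsion [5, 5, 10]

Answer: M ≅ ℤ^1 ⊕ ℤ/5 ⊕ ℤ/5 ⊕ ℤ/10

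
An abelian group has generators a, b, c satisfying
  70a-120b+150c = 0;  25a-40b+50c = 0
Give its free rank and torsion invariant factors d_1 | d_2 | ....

Answer: M ≅ ℤ^1 ⊕ ℤ/5 ⊕ ℤ/10

Derivation:
rank_ℚ(R)=2; free=3−2=1
SNF(R) diag = [5, 10] → torsion [5, 10]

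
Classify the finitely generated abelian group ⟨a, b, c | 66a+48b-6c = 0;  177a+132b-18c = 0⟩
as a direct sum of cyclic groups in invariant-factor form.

rank_ℚ(R)=2; free=3−2=1
SNF(R) diag = [3, 6] → torsion [3, 6]

Answer: M ≅ ℤ^1 ⊕ ℤ/3 ⊕ ℤ/6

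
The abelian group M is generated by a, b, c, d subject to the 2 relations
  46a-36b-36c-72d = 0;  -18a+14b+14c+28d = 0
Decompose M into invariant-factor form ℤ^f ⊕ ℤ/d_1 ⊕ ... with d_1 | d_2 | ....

rank_ℚ(R)=2; free=4−2=2
SNF(R) diag = [2, 2] → torsion [2, 2]

Answer: M ≅ ℤ^2 ⊕ ℤ/2 ⊕ ℤ/2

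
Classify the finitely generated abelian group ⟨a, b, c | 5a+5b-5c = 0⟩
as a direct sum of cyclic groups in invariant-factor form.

Answer: M ≅ ℤ^2 ⊕ ℤ/5

Derivation:
rank_ℚ(R)=1; free=3−1=2
SNF(R) diag = [5] → torsion [5]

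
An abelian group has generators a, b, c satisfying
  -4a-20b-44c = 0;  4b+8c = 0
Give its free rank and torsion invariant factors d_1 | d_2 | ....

Answer: M ≅ ℤ^1 ⊕ ℤ/4 ⊕ ℤ/4

Derivation:
rank_ℚ(R)=2; free=3−2=1
SNF(R) diag = [4, 4] → torsion [4, 4]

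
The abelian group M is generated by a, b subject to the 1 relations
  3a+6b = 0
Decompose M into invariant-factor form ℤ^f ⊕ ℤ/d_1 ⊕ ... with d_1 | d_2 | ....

rank_ℚ(R)=1; free=2−1=1
SNF(R) diag = [3] → torsion [3]

Answer: M ≅ ℤ^1 ⊕ ℤ/3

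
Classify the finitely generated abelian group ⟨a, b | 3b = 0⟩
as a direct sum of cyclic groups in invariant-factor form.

rank_ℚ(R)=1; free=2−1=1
SNF(R) diag = [3] → torsion [3]

Answer: M ≅ ℤ^1 ⊕ ℤ/3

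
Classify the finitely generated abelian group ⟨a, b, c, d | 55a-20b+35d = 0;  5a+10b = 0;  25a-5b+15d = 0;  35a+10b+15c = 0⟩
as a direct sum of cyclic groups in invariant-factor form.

Answer: M ≅ ℤ/5 ⊕ ℤ/5 ⊕ ℤ/5 ⊕ ℤ/15

Derivation:
rank_ℚ(R)=4; free=4−4=0
SNF(R) diag = [5, 5, 5, 15] → torsion [5, 5, 5, 15]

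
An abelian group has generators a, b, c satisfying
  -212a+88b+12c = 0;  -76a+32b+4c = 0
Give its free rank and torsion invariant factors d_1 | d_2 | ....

Answer: M ≅ ℤ^1 ⊕ ℤ/4 ⊕ ℤ/8

Derivation:
rank_ℚ(R)=2; free=3−2=1
SNF(R) diag = [4, 8] → torsion [4, 8]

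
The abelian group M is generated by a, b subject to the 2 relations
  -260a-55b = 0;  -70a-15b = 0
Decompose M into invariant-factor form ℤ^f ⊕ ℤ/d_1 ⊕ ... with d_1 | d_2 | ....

Answer: M ≅ ℤ/5 ⊕ ℤ/10

Derivation:
rank_ℚ(R)=2; free=2−2=0
SNF(R) diag = [5, 10] → torsion [5, 10]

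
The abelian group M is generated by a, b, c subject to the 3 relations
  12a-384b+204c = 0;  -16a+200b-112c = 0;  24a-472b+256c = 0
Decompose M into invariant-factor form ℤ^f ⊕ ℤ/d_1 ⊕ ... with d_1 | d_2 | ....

rank_ℚ(R)=3; free=3−3=0
SNF(R) diag = [4, 8, 24] → torsion [4, 8, 24]

Answer: M ≅ ℤ/4 ⊕ ℤ/8 ⊕ ℤ/24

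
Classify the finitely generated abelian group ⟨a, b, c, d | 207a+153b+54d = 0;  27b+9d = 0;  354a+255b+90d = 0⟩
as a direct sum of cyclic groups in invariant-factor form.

Answer: M ≅ ℤ^1 ⊕ ℤ/3 ⊕ ℤ/9 ⊕ ℤ/27

Derivation:
rank_ℚ(R)=3; free=4−3=1
SNF(R) diag = [3, 9, 27] → torsion [3, 9, 27]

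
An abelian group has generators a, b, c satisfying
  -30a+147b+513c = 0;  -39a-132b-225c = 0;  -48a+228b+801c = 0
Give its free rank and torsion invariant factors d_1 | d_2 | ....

rank_ℚ(R)=3; free=3−3=0
SNF(R) diag = [3, 9, 27] → torsion [3, 9, 27]

Answer: M ≅ ℤ/3 ⊕ ℤ/9 ⊕ ℤ/27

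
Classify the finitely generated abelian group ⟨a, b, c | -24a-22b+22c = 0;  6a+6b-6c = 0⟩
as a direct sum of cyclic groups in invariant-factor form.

rank_ℚ(R)=2; free=3−2=1
SNF(R) diag = [2, 6] → torsion [2, 6]

Answer: M ≅ ℤ^1 ⊕ ℤ/2 ⊕ ℤ/6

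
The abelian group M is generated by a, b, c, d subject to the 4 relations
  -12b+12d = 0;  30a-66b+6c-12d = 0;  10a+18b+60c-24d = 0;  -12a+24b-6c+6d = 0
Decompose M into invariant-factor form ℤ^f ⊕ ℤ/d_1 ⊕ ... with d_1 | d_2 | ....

Answer: M ≅ ℤ/2 ⊕ ℤ/6 ⊕ ℤ/6 ⊕ ℤ/12

Derivation:
rank_ℚ(R)=4; free=4−4=0
SNF(R) diag = [2, 6, 6, 12] → torsion [2, 6, 6, 12]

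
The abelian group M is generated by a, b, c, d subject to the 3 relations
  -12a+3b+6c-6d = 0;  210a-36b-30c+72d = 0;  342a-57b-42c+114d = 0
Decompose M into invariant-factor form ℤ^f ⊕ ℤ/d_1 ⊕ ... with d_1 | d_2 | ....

rank_ℚ(R)=3; free=4−3=1
SNF(R) diag = [3, 6, 6] → torsion [3, 6, 6]

Answer: M ≅ ℤ^1 ⊕ ℤ/3 ⊕ ℤ/6 ⊕ ℤ/6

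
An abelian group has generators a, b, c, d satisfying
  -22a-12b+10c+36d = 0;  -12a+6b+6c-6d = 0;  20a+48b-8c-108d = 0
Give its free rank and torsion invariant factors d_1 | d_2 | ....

Answer: M ≅ ℤ^1 ⊕ ℤ/2 ⊕ ℤ/6 ⊕ ℤ/12

Derivation:
rank_ℚ(R)=3; free=4−3=1
SNF(R) diag = [2, 6, 12] → torsion [2, 6, 12]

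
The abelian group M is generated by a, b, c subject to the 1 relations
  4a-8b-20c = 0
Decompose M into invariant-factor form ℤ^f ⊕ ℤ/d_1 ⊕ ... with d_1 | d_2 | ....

Answer: M ≅ ℤ^2 ⊕ ℤ/4

Derivation:
rank_ℚ(R)=1; free=3−1=2
SNF(R) diag = [4] → torsion [4]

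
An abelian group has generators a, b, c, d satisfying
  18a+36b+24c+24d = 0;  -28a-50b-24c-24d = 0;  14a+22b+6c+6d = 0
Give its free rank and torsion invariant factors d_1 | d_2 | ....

rank_ℚ(R)=3; free=4−3=1
SNF(R) diag = [2, 6, 6] → torsion [2, 6, 6]

Answer: M ≅ ℤ^1 ⊕ ℤ/2 ⊕ ℤ/6 ⊕ ℤ/6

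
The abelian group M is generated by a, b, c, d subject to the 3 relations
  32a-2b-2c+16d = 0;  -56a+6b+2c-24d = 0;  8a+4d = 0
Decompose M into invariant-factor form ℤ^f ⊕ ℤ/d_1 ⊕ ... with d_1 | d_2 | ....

rank_ℚ(R)=3; free=4−3=1
SNF(R) diag = [2, 4, 4] → torsion [2, 4, 4]

Answer: M ≅ ℤ^1 ⊕ ℤ/2 ⊕ ℤ/4 ⊕ ℤ/4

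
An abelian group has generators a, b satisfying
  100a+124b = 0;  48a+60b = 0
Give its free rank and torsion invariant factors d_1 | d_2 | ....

rank_ℚ(R)=2; free=2−2=0
SNF(R) diag = [4, 12] → torsion [4, 12]

Answer: M ≅ ℤ/4 ⊕ ℤ/12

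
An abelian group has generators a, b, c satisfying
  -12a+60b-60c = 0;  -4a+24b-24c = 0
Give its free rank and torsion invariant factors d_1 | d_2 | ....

Answer: M ≅ ℤ^1 ⊕ ℤ/4 ⊕ ℤ/12

Derivation:
rank_ℚ(R)=2; free=3−2=1
SNF(R) diag = [4, 12] → torsion [4, 12]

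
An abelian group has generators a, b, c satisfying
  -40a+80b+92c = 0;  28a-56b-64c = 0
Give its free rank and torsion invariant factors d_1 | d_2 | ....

rank_ℚ(R)=2; free=3−2=1
SNF(R) diag = [4, 4] → torsion [4, 4]

Answer: M ≅ ℤ^1 ⊕ ℤ/4 ⊕ ℤ/4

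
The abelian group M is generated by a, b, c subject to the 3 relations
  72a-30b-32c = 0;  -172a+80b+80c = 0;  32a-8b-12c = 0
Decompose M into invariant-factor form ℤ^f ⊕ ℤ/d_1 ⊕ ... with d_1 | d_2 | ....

rank_ℚ(R)=3; free=3−3=0
SNF(R) diag = [2, 4, 4] → torsion [2, 4, 4]

Answer: M ≅ ℤ/2 ⊕ ℤ/4 ⊕ ℤ/4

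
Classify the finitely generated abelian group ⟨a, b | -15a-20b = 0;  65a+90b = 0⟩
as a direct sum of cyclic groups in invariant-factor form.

rank_ℚ(R)=2; free=2−2=0
SNF(R) diag = [5, 10] → torsion [5, 10]

Answer: M ≅ ℤ/5 ⊕ ℤ/10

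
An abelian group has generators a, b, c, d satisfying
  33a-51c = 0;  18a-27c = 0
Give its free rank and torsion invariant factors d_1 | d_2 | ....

Answer: M ≅ ℤ^2 ⊕ ℤ/3 ⊕ ℤ/9

Derivation:
rank_ℚ(R)=2; free=4−2=2
SNF(R) diag = [3, 9] → torsion [3, 9]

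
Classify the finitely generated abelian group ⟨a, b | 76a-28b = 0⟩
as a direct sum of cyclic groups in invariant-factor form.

rank_ℚ(R)=1; free=2−1=1
SNF(R) diag = [4] → torsion [4]

Answer: M ≅ ℤ^1 ⊕ ℤ/4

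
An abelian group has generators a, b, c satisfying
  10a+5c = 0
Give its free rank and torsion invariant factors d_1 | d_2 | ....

rank_ℚ(R)=1; free=3−1=2
SNF(R) diag = [5] → torsion [5]

Answer: M ≅ ℤ^2 ⊕ ℤ/5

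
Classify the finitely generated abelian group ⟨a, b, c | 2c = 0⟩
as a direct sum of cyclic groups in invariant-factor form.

Answer: M ≅ ℤ^2 ⊕ ℤ/2

Derivation:
rank_ℚ(R)=1; free=3−1=2
SNF(R) diag = [2] → torsion [2]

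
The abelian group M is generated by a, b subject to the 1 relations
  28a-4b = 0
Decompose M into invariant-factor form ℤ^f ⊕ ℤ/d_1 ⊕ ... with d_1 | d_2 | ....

Answer: M ≅ ℤ^1 ⊕ ℤ/4

Derivation:
rank_ℚ(R)=1; free=2−1=1
SNF(R) diag = [4] → torsion [4]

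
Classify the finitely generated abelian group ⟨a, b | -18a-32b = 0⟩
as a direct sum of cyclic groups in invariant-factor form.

Answer: M ≅ ℤ^1 ⊕ ℤ/2

Derivation:
rank_ℚ(R)=1; free=2−1=1
SNF(R) diag = [2] → torsion [2]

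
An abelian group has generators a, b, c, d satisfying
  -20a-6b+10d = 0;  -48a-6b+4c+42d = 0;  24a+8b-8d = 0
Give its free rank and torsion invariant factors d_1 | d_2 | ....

Answer: M ≅ ℤ^1 ⊕ ℤ/2 ⊕ ℤ/4 ⊕ ℤ/8

Derivation:
rank_ℚ(R)=3; free=4−3=1
SNF(R) diag = [2, 4, 8] → torsion [2, 4, 8]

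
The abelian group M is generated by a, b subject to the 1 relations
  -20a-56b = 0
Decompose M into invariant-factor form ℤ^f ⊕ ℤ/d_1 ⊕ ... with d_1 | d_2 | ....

Answer: M ≅ ℤ^1 ⊕ ℤ/4

Derivation:
rank_ℚ(R)=1; free=2−1=1
SNF(R) diag = [4] → torsion [4]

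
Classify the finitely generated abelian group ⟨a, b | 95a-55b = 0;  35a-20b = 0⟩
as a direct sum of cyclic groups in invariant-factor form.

Answer: M ≅ ℤ/5 ⊕ ℤ/5

Derivation:
rank_ℚ(R)=2; free=2−2=0
SNF(R) diag = [5, 5] → torsion [5, 5]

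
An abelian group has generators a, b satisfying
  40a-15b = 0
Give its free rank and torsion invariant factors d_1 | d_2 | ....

rank_ℚ(R)=1; free=2−1=1
SNF(R) diag = [5] → torsion [5]

Answer: M ≅ ℤ^1 ⊕ ℤ/5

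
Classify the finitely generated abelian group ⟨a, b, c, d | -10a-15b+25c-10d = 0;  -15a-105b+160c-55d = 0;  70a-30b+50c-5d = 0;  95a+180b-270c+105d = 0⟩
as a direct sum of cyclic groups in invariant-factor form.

Answer: M ≅ ℤ/5 ⊕ ℤ/5 ⊕ ℤ/15 ⊕ ℤ/45

Derivation:
rank_ℚ(R)=4; free=4−4=0
SNF(R) diag = [5, 5, 15, 45] → torsion [5, 5, 15, 45]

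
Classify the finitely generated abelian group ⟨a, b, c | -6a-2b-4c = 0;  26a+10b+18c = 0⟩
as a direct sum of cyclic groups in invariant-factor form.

rank_ℚ(R)=2; free=3−2=1
SNF(R) diag = [2, 2] → torsion [2, 2]

Answer: M ≅ ℤ^1 ⊕ ℤ/2 ⊕ ℤ/2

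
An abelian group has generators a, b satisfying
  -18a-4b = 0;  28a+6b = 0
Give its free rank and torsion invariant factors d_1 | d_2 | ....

rank_ℚ(R)=2; free=2−2=0
SNF(R) diag = [2, 2] → torsion [2, 2]

Answer: M ≅ ℤ/2 ⊕ ℤ/2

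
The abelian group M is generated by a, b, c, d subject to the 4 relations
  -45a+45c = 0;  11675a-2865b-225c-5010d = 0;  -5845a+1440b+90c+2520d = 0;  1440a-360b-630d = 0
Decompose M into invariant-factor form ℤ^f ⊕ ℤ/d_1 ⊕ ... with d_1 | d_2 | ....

rank_ℚ(R)=4; free=4−4=0
SNF(R) diag = [5, 15, 45, 90] → torsion [5, 15, 45, 90]

Answer: M ≅ ℤ/5 ⊕ ℤ/15 ⊕ ℤ/45 ⊕ ℤ/90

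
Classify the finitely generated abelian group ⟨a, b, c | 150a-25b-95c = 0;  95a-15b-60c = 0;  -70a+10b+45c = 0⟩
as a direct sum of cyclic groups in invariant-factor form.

rank_ℚ(R)=3; free=3−3=0
SNF(R) diag = [5, 5, 5] → torsion [5, 5, 5]

Answer: M ≅ ℤ/5 ⊕ ℤ/5 ⊕ ℤ/5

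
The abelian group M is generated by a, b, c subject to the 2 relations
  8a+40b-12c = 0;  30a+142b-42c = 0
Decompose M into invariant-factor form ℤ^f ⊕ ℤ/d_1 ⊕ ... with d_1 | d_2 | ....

Answer: M ≅ ℤ^1 ⊕ ℤ/2 ⊕ ℤ/4

Derivation:
rank_ℚ(R)=2; free=3−2=1
SNF(R) diag = [2, 4] → torsion [2, 4]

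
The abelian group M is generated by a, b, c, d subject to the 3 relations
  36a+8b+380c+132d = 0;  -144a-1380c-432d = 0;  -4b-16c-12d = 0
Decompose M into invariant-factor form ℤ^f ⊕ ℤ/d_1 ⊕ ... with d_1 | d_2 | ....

Answer: M ≅ ℤ^1 ⊕ ℤ/4 ⊕ ℤ/12 ⊕ ℤ/36

Derivation:
rank_ℚ(R)=3; free=4−3=1
SNF(R) diag = [4, 12, 36] → torsion [4, 12, 36]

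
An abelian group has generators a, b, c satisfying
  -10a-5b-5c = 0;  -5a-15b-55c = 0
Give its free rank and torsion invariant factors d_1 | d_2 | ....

rank_ℚ(R)=2; free=3−2=1
SNF(R) diag = [5, 5] → torsion [5, 5]

Answer: M ≅ ℤ^1 ⊕ ℤ/5 ⊕ ℤ/5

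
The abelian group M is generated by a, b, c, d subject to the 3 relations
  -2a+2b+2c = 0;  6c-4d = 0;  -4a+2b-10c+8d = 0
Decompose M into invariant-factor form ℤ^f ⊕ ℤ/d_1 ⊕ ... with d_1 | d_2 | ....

rank_ℚ(R)=3; free=4−3=1
SNF(R) diag = [2, 2, 2] → torsion [2, 2, 2]

Answer: M ≅ ℤ^1 ⊕ ℤ/2 ⊕ ℤ/2 ⊕ ℤ/2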